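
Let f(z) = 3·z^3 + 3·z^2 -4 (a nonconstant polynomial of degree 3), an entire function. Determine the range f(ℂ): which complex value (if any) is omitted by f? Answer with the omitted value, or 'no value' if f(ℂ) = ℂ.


Little Picard bounds the complement of f(ℂ) to at most one point.
For every w ∈ ℂ, the equation p(z) − w = 0 is a nonconstant polynomial in z and hence has at least one root by the fundamental theorem of algebra. So p is surjective onto ℂ, omitting no value.

Omitted value: no value.


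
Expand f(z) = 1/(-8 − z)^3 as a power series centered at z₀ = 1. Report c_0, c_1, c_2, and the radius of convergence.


Let w = z − z₀, so z = z₀ + w.
Then -8 − z = -8 − (z₀ + w) = (-8 − z₀) − w = -9 − w.
f(z) = 1/(-9 − w)^3 = (1/(-9)^3) · (1 − w/(-9))^{−3}.
By the binomial series (1−u)^{−3} = Σ_{n≥0} C(n+2, 2) u^n for |u|<1, with u = w/(-9):
  c_n = C(n+2, 2) / (-9)^(n+3).
  c_0 = 1/(-9)^3 = -1/729.
  c_1 = 3/(-9)^4 = 1/2187.
  c_2 = 6/(-9)^5 = -2/19683.
The series is valid for |w/d| < 1, i.e. |z − z₀| < |d|.
Radius of convergence: R = |-8 − z₀| = |-9| = 9 (distance from z₀ to the singularity z = -8).

c_0 = -1/729, c_1 = 1/2187, c_2 = -2/19683; R = 9.


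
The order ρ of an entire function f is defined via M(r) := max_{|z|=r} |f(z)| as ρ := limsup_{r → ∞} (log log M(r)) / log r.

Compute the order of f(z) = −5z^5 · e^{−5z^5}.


M(r) = max_{|z|=r} |-5|·|z|^5·|e^{−5z^5}| = 5·r^5 · e^{5r^5} (the factors attain their maxima compatibly on |z|=r). Then log M(r) = log 5 + 5·log r + 5r^5, dominated by the last term, so log log M(r) ~ 5·log r. The polynomial factor -5z^5 contributes only a log r term and does not affect the order. ρ = 5.
Therefore ρ = 5.

Order ρ = 5.


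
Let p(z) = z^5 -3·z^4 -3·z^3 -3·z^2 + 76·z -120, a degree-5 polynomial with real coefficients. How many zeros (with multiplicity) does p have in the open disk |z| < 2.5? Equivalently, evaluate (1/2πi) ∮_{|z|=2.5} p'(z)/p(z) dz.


The zeros of p are: (-2 + 2i), (-2 - 2i), (2 + 1i), (2 - 1i), 3.
Their magnitudes are: 2.828, 2.828, 2.236, 2.236, 3.
Zeros with |z| < R = 2.5: (2 + 1i), (2 - 1i).
Count = 2.
By the argument principle, (1/2πi) ∮_{|z|=R} p'(z)/p(z) dz equals exactly this count.

Number of zeros inside |z| < 2.5: 2.


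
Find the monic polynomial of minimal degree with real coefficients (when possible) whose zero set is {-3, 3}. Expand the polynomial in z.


The polynomial is p(z) = ∏_{α ∈ S} (z − α), where S = {-3, 3}.
Expanding the product yields: p(z) = z^2 -9.
The resulting polynomial has degree 2 and real coefficients as required.

p(z) = z^2 -9.


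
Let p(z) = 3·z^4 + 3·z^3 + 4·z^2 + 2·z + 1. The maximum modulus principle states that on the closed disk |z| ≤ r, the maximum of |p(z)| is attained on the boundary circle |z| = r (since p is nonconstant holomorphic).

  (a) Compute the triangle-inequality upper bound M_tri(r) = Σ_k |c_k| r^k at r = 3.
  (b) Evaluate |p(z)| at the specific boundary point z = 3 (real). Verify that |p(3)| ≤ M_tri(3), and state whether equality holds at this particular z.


Coefficients: c_0 = 1, c_1 = 2, c_2 = 4, c_3 = 3, c_4 = 3. Radius r = 3.
Part (a). Triangle bound: M_tri(r) = Σ_k |c_k| r^k
  = |1|·3^0 + |2|·3^1 + |4|·3^2 + |3|·3^3 + |3|·3^4
  = 1 + 6 + 36 + 81 + 243 = 367.
This bounds M(r) := max_{|z|=r} |p(z)| from above; equality holds iff all terms c_k z^k can be made to align in phase at a single z on |z|=r.
Part (b). At z = 3 (real, on the circle |z| = r):
  p(3) = (1)·3^0 + (2)·3^1 + (4)·3^2 + (3)·3^3 + (3)·3^4 = 367.
  |p(3)| = 367.
Since all nonzero coefficients share the same sign, |p(3)| = 367 = M_tri(3); the triangle bound is attained at z = 3, so in fact M(r) = 367.

M_tri(3) = 367; |p(3)| = 367; equality at z=3: yes.


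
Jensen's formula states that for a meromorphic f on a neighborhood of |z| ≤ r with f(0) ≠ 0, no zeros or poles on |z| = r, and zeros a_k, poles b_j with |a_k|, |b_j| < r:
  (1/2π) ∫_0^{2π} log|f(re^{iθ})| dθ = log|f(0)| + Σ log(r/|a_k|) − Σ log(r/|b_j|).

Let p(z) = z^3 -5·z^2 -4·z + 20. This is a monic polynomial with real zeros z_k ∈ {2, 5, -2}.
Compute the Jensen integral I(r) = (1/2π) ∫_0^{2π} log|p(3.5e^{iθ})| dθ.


Zeros: -2, 2, 5; r = 3.5.
Inside |z| < r: -2, 2. Outside (|z| ≥ r): 5.
p(0) = 20, so log|p(0)| = log(20) = 2.9957.
Apply Jensen: I(r) = log|p(0)| + Σ_k log(r/|z_k|), summed over zeros inside |z| < r.
  log(r/|z_k|) for z_k = 2: log(3.5/2) = 0.5596
  log(r/|z_k|) for z_k = -2: log(3.5/2) = 0.5596
  Outside zeros (5) contribute nothing to the Jensen sum.
Sum over inside zeros: 1.1192.
I(r) = log|p(0)| + (inside sum) = 2.9957 + 1.1192 = 4.1150.
Note: since some zeros are outside |z| ≤ r, the simplified n·log(r) form does NOT apply — only the inside zeros contribute.

I(r) ≈ 4.1150.


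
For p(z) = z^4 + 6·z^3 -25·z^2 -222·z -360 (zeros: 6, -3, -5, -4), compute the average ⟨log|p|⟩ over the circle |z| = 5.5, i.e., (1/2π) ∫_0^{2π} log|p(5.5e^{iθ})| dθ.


Zeros: -5, -4, -3, 6; r = 5.5.
Inside |z| < r: -5, -4, -3. Outside (|z| ≥ r): 6.
p(0) = -360, so log|p(0)| = log(360) = 5.8861.
Apply Jensen: I(r) = log|p(0)| + Σ_k log(r/|z_k|), summed over zeros inside |z| < r.
  log(r/|z_k|) for z_k = -3: log(5.5/3) = 0.6061
  log(r/|z_k|) for z_k = -5: log(5.5/5) = 0.0953
  log(r/|z_k|) for z_k = -4: log(5.5/4) = 0.3185
  Outside zeros (6) contribute nothing to the Jensen sum.
Sum over inside zeros: 1.0199.
I(r) = log|p(0)| + (inside sum) = 5.8861 + 1.0199 = 6.9060.
Note: since some zeros are outside |z| ≤ r, the simplified n·log(r) form does NOT apply — only the inside zeros contribute.

I(r) ≈ 6.9060.


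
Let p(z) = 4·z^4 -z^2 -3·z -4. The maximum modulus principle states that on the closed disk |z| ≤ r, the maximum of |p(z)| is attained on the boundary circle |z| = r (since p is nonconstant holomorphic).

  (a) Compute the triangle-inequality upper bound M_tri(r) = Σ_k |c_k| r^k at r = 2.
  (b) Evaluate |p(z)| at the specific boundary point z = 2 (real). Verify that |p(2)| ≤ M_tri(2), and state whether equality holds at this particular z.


Coefficients: c_0 = -4, c_1 = -3, c_2 = -1, c_3 = 0, c_4 = 4. Radius r = 2.
Part (a). Triangle bound: M_tri(r) = Σ_k |c_k| r^k
  = |-4|·2^0 + |-3|·2^1 + |-1|·2^2 + |0|·2^3 + |4|·2^4
  = 4 + 6 + 4 + 0 + 64 = 78.
This bounds M(r) := max_{|z|=r} |p(z)| from above; equality holds iff all terms c_k z^k can be made to align in phase at a single z on |z|=r.
Part (b). At z = 2 (real, on the circle |z| = r):
  p(2) = (-4)·2^0 + (-3)·2^1 + (-1)·2^2 + (0)·2^3 + (4)·2^4 = 50.
  |p(2)| = 50.
Check: |p(2)| = 50 ≤ 78 = M_tri(2). ✓ Equality does not hold at z = 2 (the coefficients have mixed signs, so the terms do not all align in phase there).

M_tri(2) = 78; |p(2)| = 50; equality at z=2: no.


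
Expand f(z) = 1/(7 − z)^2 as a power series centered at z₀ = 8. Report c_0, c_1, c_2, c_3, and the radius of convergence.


Let w = z − z₀, so z = z₀ + w.
Then 7 − z = 7 − (z₀ + w) = (7 − z₀) − w = -1 − w.
f(z) = 1/(-1 − w)^2 = (1/(-1)^2) · (1 − w/(-1))^{−2}.
By the binomial series (1−u)^{−2} = Σ_{n≥0} C(n+1, 1) u^n for |u|<1, with u = w/(-1):
  c_n = C(n+1, 1) / (-1)^(n+2).
  c_0 = 1/(-1)^2 = 1.
  c_1 = 2/(-1)^3 = -2.
  c_2 = 3/(-1)^4 = 3.
  c_3 = 4/(-1)^5 = -4.
The series is valid for |w/d| < 1, i.e. |z − z₀| < |d|.
Radius of convergence: R = |7 − z₀| = |-1| = 1 (distance from z₀ to the singularity z = 7).

c_0 = 1, c_1 = -2, c_2 = 3, c_3 = -4; R = 1.


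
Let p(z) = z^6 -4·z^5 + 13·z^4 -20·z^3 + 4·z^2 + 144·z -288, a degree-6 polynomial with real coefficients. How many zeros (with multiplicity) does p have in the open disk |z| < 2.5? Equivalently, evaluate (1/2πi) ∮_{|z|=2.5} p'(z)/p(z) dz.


The zeros of p are: (0 + 3i), (0 - 3i), (2 + 2i), (2 - 2i), 2, -2.
Their magnitudes are: 3, 3, 2.828, 2.828, 2, 2.
Zeros with |z| < R = 2.5: 2, -2.
Count = 2.
By the argument principle, (1/2πi) ∮_{|z|=R} p'(z)/p(z) dz equals exactly this count.

Number of zeros inside |z| < 2.5: 2.


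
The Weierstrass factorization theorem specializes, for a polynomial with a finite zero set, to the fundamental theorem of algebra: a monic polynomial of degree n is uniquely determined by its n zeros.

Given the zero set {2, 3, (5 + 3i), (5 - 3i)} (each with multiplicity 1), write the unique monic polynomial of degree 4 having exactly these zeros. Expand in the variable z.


The polynomial is p(z) = ∏_{α ∈ S} (z − α), where S = {2, 3, (5 + 3i), (5 - 3i)}.
Expanding the product yields: p(z) = z^4 -15·z^3 + 90·z^2 -230·z + 204.
Note conjugate pairs combine to real quadratics: (z − (5+3i))(z − (5−3i)) = z² − 10z + 34.
The resulting polynomial has degree 4 and real coefficients as required.

p(z) = z^4 -15·z^3 + 90·z^2 -230·z + 204.


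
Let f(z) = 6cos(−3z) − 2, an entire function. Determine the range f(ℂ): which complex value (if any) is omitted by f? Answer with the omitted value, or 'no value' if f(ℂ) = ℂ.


Little Picard bounds the complement of f(ℂ) to at most one point.
cos is entire and surjective onto ℂ: for every w ∈ ℂ, cos(ζ) = w has a solution ζ ∈ ℂ (e.g., via the complex inverse arccos). With ζ = −3z this gives z = ζ/(-3). Then 6·cos(−3z) takes every value in 6·ℂ = ℂ, and adding -2 is a bijection of ℂ. So f is surjective and omits no value. (Note: only on the real line is cos bounded by [−1, 1].)

Omitted value: no value.


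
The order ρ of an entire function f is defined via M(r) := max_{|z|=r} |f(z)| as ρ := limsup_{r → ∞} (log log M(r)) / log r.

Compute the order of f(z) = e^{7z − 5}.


|e^{7z − 5}| = e^{Re(7·z) + -5} ≤ e^{7|z|^1 + -5} = e^{7r^1 + -5} on |z| = r, so ρ ≤ 1. Choosing z on |z|=r so that 7·z is real positive (always possible by picking arg z appropriately) gives |f(z)| = e^{7r^1 + -5}, matching the bound. The additive constant -5 does not affect log log M(r) ~ 1·log r. Hence ρ = 1.
Therefore ρ = 1.

Order ρ = 1.


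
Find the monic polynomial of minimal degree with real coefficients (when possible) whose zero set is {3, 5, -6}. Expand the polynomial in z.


The polynomial is p(z) = ∏_{α ∈ S} (z − α), where S = {3, 5, -6}.
Expanding the product yields: p(z) = z^3 -2·z^2 -33·z + 90.
The resulting polynomial has degree 3 and real coefficients as required.

p(z) = z^3 -2·z^2 -33·z + 90.


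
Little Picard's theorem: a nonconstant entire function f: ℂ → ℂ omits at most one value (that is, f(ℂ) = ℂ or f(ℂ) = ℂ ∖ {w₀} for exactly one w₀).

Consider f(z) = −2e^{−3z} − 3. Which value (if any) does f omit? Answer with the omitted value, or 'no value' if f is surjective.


Little Picard bounds the complement of f(ℂ) to at most one point.
e^{−3z} is never zero on ℂ, so -2·e^{−3z} takes every value in ℂ ∖ {0}. Adding -3 shifts the range to ℂ ∖ {-3}. Thus f omits exactly the value -3.

Omitted value: -3.


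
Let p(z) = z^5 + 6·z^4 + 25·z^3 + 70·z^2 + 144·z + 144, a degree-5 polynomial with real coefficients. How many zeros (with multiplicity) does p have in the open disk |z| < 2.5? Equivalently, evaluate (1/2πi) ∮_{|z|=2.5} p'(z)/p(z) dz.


The zeros of p are: (0 + 3i), (0 - 3i), -2, (-2 + 2i), (-2 - 2i).
Their magnitudes are: 3, 3, 2, 2.828, 2.828.
Zeros with |z| < R = 2.5: -2.
Count = 1.
By the argument principle, (1/2πi) ∮_{|z|=R} p'(z)/p(z) dz equals exactly this count.

Number of zeros inside |z| < 2.5: 1.


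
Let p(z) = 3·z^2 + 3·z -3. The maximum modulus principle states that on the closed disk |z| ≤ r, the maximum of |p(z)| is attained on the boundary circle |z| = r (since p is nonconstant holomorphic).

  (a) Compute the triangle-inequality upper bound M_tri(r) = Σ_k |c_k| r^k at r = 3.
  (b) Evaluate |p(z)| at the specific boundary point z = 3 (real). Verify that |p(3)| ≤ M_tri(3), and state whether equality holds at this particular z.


Coefficients: c_0 = -3, c_1 = 3, c_2 = 3. Radius r = 3.
Part (a). Triangle bound: M_tri(r) = Σ_k |c_k| r^k
  = |-3|·3^0 + |3|·3^1 + |3|·3^2
  = 3 + 9 + 27 = 39.
This bounds M(r) := max_{|z|=r} |p(z)| from above; equality holds iff all terms c_k z^k can be made to align in phase at a single z on |z|=r.
Part (b). At z = 3 (real, on the circle |z| = r):
  p(3) = (-3)·3^0 + (3)·3^1 + (3)·3^2 = 33.
  |p(3)| = 33.
Check: |p(3)| = 33 ≤ 39 = M_tri(3). ✓ Equality does not hold at z = 3 (the coefficients have mixed signs, so the terms do not all align in phase there).

M_tri(3) = 39; |p(3)| = 33; equality at z=3: no.


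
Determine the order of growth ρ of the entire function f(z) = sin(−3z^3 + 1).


Write sin(w) = (e^{iw} ± e^{−iw})/(2 or 2i), so |sin(w)| ≤ e^{|w|}. With w = −3z^3 + 1, |w| ≤ 3r^3 + 1 on |z|=r, giving M(r) ≤ e^{3r^3 + 1} and ρ ≤ 3. For the lower bound, choose z on |z|=r with -3z^3 purely imaginary of modulus 3r^3; then |sin(−3z^3 + 1)| grows like e^{3r^3}/2, so ρ ≥ 3. Hence ρ = 3.
Therefore ρ = 3.

Order ρ = 3.


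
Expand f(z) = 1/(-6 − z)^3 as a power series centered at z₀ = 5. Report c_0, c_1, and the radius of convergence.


Let w = z − z₀, so z = z₀ + w.
Then -6 − z = -6 − (z₀ + w) = (-6 − z₀) − w = -11 − w.
f(z) = 1/(-11 − w)^3 = (1/(-11)^3) · (1 − w/(-11))^{−3}.
By the binomial series (1−u)^{−3} = Σ_{n≥0} C(n+2, 2) u^n for |u|<1, with u = w/(-11):
  c_n = C(n+2, 2) / (-11)^(n+3).
  c_0 = 1/(-11)^3 = -1/1331.
  c_1 = 3/(-11)^4 = 3/14641.
The series is valid for |w/d| < 1, i.e. |z − z₀| < |d|.
Radius of convergence: R = |-6 − z₀| = |-11| = 11 (distance from z₀ to the singularity z = -6).

c_0 = -1/1331, c_1 = 3/14641; R = 11.


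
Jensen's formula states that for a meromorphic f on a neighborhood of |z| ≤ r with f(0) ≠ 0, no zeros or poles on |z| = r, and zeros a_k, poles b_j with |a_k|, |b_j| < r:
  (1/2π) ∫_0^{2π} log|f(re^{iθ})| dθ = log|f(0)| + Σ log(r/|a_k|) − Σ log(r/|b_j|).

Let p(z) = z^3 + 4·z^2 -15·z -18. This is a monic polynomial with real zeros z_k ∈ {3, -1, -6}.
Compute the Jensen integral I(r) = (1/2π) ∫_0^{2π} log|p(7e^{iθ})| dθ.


Zeros: -6, -1, 3; r = 7.
Inside |z| < r: -6, -1, 3. Outside (|z| ≥ r): ∅.
p(0) = -18, so log|p(0)| = log(18) = 2.8904.
Apply Jensen: I(r) = log|p(0)| + Σ_k log(r/|z_k|), summed over zeros inside |z| < r.
  log(r/|z_k|) for z_k = 3: log(7/3) = 0.8473
  log(r/|z_k|) for z_k = -1: log(7/1) = 1.9459
  log(r/|z_k|) for z_k = -6: log(7/6) = 0.1542
Sum over inside zeros: 2.9474.
I(r) = log|p(0)| + (inside sum) = 2.8904 + 2.9474 = 5.8377.
Closed form (all zeros inside, monic): I(r) = n·log(r) = 3·log(7) = 5.8377. ✓

I(r) ≈ 5.8377.


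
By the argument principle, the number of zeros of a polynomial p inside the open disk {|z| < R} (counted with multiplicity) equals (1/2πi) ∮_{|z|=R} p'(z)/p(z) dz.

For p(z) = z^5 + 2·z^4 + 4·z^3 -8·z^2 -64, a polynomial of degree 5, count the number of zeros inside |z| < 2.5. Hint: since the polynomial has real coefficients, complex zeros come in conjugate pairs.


The zeros of p are: 2, (0 + 2i), (0 - 2i), (-2 + 2i), (-2 - 2i).
Their magnitudes are: 2, 2, 2, 2.828, 2.828.
Zeros with |z| < R = 2.5: 2, (0 + 2i), (0 - 2i).
Count = 3.
By the argument principle, (1/2πi) ∮_{|z|=R} p'(z)/p(z) dz equals exactly this count.

Number of zeros inside |z| < 2.5: 3.


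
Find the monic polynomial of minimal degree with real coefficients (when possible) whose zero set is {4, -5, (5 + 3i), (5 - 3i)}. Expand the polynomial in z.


The polynomial is p(z) = ∏_{α ∈ S} (z − α), where S = {4, -5, (5 + 3i), (5 - 3i)}.
Expanding the product yields: p(z) = z^4 -9·z^3 + 4·z^2 + 234·z -680.
Note conjugate pairs combine to real quadratics: (z − (5+3i))(z − (5−3i)) = z² − 10z + 34.
The resulting polynomial has degree 4 and real coefficients as required.

p(z) = z^4 -9·z^3 + 4·z^2 + 234·z -680.


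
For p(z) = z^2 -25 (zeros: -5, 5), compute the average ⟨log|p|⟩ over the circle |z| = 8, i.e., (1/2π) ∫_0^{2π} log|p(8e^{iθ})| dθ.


Zeros: -5, 5; r = 8.
Inside |z| < r: -5, 5. Outside (|z| ≥ r): ∅.
p(0) = -25, so log|p(0)| = log(25) = 3.2189.
Apply Jensen: I(r) = log|p(0)| + Σ_k log(r/|z_k|), summed over zeros inside |z| < r.
  log(r/|z_k|) for z_k = -5: log(8/5) = 0.4700
  log(r/|z_k|) for z_k = 5: log(8/5) = 0.4700
Sum over inside zeros: 0.9400.
I(r) = log|p(0)| + (inside sum) = 3.2189 + 0.9400 = 4.1589.
Closed form (all zeros inside, monic): I(r) = n·log(r) = 2·log(8) = 4.1589. ✓

I(r) ≈ 4.1589.


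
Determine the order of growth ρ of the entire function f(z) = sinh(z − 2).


sinh(w) is a linear combination of e^{iw} and e^{−iw} (or e^w, e^{−w} in the hyperbolic case), so |sinh(w)| ≤ e^{|w|}. With w = z − 2, |w| ≤ 1|z| + 2 = 1r + 2 on |z| = r, giving M(r) ≤ e^{1r + 2}, so ρ ≤ 1. On a suitable ray (z = it for sin/cos; z = t for sinh/cosh, t real → ∞), |sinh(z − 2)| grows like e^{1|t|}/2, so ρ ≥ 1. Hence ρ = 1.
Therefore ρ = 1.

Order ρ = 1.


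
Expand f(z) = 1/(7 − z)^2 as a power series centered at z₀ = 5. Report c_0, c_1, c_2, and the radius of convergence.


Let w = z − z₀, so z = z₀ + w.
Then 7 − z = 7 − (z₀ + w) = (7 − z₀) − w = 2 − w.
f(z) = 1/(2 − w)^2 = (1/(2)^2) · (1 − w/(2))^{−2}.
By the binomial series (1−u)^{−2} = Σ_{n≥0} C(n+1, 1) u^n for |u|<1, with u = w/(2):
  c_n = C(n+1, 1) / (2)^(n+2).
  c_0 = 1/(2)^2 = 1/4.
  c_1 = 2/(2)^3 = 1/4.
  c_2 = 3/(2)^4 = 3/16.
The series is valid for |w/d| < 1, i.e. |z − z₀| < |d|.
Radius of convergence: R = |7 − z₀| = |2| = 2 (distance from z₀ to the singularity z = 7).

c_0 = 1/4, c_1 = 1/4, c_2 = 3/16; R = 2.


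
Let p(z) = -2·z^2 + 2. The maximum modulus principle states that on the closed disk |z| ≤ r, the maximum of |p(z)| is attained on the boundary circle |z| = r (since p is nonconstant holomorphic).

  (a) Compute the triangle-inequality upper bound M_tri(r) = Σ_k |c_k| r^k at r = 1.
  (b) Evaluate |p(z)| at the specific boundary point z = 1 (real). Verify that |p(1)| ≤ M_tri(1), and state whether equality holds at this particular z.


Coefficients: c_0 = 2, c_1 = 0, c_2 = -2. Radius r = 1.
Part (a). Triangle bound: M_tri(r) = Σ_k |c_k| r^k
  = |2|·1^0 + |0|·1^1 + |-2|·1^2
  = 2 + 0 + 2 = 4.
This bounds M(r) := max_{|z|=r} |p(z)| from above; equality holds iff all terms c_k z^k can be made to align in phase at a single z on |z|=r.
Part (b). At z = 1 (real, on the circle |z| = r):
  p(1) = (2)·1^0 + (0)·1^1 + (-2)·1^2 = 0.
  |p(1)| = 0.
Check: |p(1)| = 0 ≤ 4 = M_tri(1). ✓ Equality does not hold at z = 1 (the coefficients have mixed signs, so the terms do not all align in phase there).

M_tri(1) = 4; |p(1)| = 0; equality at z=1: no.


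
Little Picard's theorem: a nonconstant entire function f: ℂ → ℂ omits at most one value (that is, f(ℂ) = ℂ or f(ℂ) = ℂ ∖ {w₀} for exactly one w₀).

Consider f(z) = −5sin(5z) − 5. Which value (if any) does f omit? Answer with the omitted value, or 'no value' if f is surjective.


Little Picard bounds the complement of f(ℂ) to at most one point.
sin is entire and surjective onto ℂ: for every w ∈ ℂ, sin(ζ) = w has a solution ζ ∈ ℂ (e.g., via the complex inverse arcsin). With ζ = 5z this gives z = ζ/(5). Then -5·sin(5z) takes every value in -5·ℂ = ℂ, and adding -5 is a bijection of ℂ. So f is surjective and omits no value. (Note: only on the real line is sin bounded by [−1, 1].)

Omitted value: no value.


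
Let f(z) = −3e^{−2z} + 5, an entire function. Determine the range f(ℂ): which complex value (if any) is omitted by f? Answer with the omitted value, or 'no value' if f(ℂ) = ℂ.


Little Picard bounds the complement of f(ℂ) to at most one point.
e^{−2z} is never zero on ℂ, so -3·e^{−2z} takes every value in ℂ ∖ {0}. Adding 5 shifts the range to ℂ ∖ {5}. Thus f omits exactly the value 5.

Omitted value: 5.


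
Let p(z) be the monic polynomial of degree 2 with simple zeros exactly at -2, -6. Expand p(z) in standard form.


The polynomial is p(z) = ∏_{α ∈ S} (z − α), where S = {-2, -6}.
Expanding the product yields: p(z) = z^2 + 8·z + 12.
The resulting polynomial has degree 2 and real coefficients as required.

p(z) = z^2 + 8·z + 12.


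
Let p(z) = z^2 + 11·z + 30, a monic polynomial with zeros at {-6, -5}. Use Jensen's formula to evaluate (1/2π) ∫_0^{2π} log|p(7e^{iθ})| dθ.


Zeros: -6, -5; r = 7.
Inside |z| < r: -6, -5. Outside (|z| ≥ r): ∅.
p(0) = 30, so log|p(0)| = log(30) = 3.4012.
Apply Jensen: I(r) = log|p(0)| + Σ_k log(r/|z_k|), summed over zeros inside |z| < r.
  log(r/|z_k|) for z_k = -6: log(7/6) = 0.1542
  log(r/|z_k|) for z_k = -5: log(7/5) = 0.3365
Sum over inside zeros: 0.4906.
I(r) = log|p(0)| + (inside sum) = 3.4012 + 0.4906 = 3.8918.
Closed form (all zeros inside, monic): I(r) = n·log(r) = 2·log(7) = 3.8918. ✓

I(r) ≈ 3.8918.


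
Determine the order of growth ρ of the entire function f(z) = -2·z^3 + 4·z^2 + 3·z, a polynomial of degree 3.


|f(z)| ≤ Σ|c_k|·r^k = O(r^3) as r → ∞. Polynomial growth is O(e^{r^ε}) for every ε > 0 (since r^3/e^{r^ε} → 0), so ρ ≤ ε for all ε > 0, i.e. ρ = 0. Every nonconstant polynomial has order 0.
Therefore ρ = 0.

Order ρ = 0.


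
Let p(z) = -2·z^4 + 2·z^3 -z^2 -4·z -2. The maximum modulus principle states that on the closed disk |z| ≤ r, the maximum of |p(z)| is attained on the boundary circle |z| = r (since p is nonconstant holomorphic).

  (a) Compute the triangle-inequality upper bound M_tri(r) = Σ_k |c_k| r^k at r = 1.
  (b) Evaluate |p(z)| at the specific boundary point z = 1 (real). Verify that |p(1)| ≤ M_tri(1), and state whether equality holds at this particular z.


Coefficients: c_0 = -2, c_1 = -4, c_2 = -1, c_3 = 2, c_4 = -2. Radius r = 1.
Part (a). Triangle bound: M_tri(r) = Σ_k |c_k| r^k
  = |-2|·1^0 + |-4|·1^1 + |-1|·1^2 + |2|·1^3 + |-2|·1^4
  = 2 + 4 + 1 + 2 + 2 = 11.
This bounds M(r) := max_{|z|=r} |p(z)| from above; equality holds iff all terms c_k z^k can be made to align in phase at a single z on |z|=r.
Part (b). At z = 1 (real, on the circle |z| = r):
  p(1) = (-2)·1^0 + (-4)·1^1 + (-1)·1^2 + (2)·1^3 + (-2)·1^4 = -7.
  |p(1)| = 7.
Check: |p(1)| = 7 ≤ 11 = M_tri(1). ✓ Equality does not hold at z = 1 (the coefficients have mixed signs, so the terms do not all align in phase there).

M_tri(1) = 11; |p(1)| = 7; equality at z=1: no.


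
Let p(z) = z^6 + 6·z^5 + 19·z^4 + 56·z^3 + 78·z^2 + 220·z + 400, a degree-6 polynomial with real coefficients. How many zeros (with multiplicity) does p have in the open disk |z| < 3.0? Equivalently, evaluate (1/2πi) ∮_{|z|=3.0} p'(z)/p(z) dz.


The zeros of p are: (-1 + 3i), (-1 - 3i), -4, (1 + 2i), (1 - 2i), -2.
Their magnitudes are: 3.162, 3.162, 4, 2.236, 2.236, 2.
Zeros with |z| < R = 3.0: (1 + 2i), (1 - 2i), -2.
Count = 3.
By the argument principle, (1/2πi) ∮_{|z|=R} p'(z)/p(z) dz equals exactly this count.

Number of zeros inside |z| < 3.0: 3.


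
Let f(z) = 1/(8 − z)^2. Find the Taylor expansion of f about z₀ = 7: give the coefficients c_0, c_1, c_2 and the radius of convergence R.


Let w = z − z₀, so z = z₀ + w.
Then 8 − z = 8 − (z₀ + w) = (8 − z₀) − w = 1 − w.
f(z) = 1/(1 − w)^2 = (1/(1)^2) · (1 − w/(1))^{−2}.
By the binomial series (1−u)^{−2} = Σ_{n≥0} C(n+1, 1) u^n for |u|<1, with u = w/(1):
  c_n = C(n+1, 1) / (1)^(n+2).
  c_0 = 1/(1)^2 = 1.
  c_1 = 2/(1)^3 = 2.
  c_2 = 3/(1)^4 = 3.
The series is valid for |w/d| < 1, i.e. |z − z₀| < |d|.
Radius of convergence: R = |8 − z₀| = |1| = 1 (distance from z₀ to the singularity z = 8).

c_0 = 1, c_1 = 2, c_2 = 3; R = 1.


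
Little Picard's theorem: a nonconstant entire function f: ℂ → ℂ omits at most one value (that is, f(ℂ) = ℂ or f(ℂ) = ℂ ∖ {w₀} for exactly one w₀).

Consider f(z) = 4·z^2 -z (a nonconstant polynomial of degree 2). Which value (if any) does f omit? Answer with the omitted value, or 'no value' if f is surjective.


Little Picard bounds the complement of f(ℂ) to at most one point.
For every w ∈ ℂ, the equation p(z) − w = 0 is a nonconstant polynomial in z and hence has at least one root by the fundamental theorem of algebra. So p is surjective onto ℂ, omitting no value.

Omitted value: no value.


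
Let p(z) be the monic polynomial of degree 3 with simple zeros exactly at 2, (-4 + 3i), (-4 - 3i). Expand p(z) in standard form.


The polynomial is p(z) = ∏_{α ∈ S} (z − α), where S = {2, (-4 + 3i), (-4 - 3i)}.
Expanding the product yields: p(z) = z^3 + 6·z^2 + 9·z -50.
Note conjugate pairs combine to real quadratics: (z − (-4+3i))(z − (-4−3i)) = z² + 8z + 25.
The resulting polynomial has degree 3 and real coefficients as required.

p(z) = z^3 + 6·z^2 + 9·z -50.


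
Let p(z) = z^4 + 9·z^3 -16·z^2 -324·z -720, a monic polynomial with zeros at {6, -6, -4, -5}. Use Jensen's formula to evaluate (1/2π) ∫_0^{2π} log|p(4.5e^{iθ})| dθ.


Zeros: -6, -5, -4, 6; r = 4.5.
Inside |z| < r: -4. Outside (|z| ≥ r): -6, -5, 6.
p(0) = -720, so log|p(0)| = log(720) = 6.5793.
Apply Jensen: I(r) = log|p(0)| + Σ_k log(r/|z_k|), summed over zeros inside |z| < r.
  log(r/|z_k|) for z_k = -4: log(4.5/4) = 0.1178
  Outside zeros (-6, -5, 6) contribute nothing to the Jensen sum.
Sum over inside zeros: 0.1178.
I(r) = log|p(0)| + (inside sum) = 6.5793 + 0.1178 = 6.6970.
Note: since some zeros are outside |z| ≤ r, the simplified n·log(r) form does NOT apply — only the inside zeros contribute.

I(r) ≈ 6.6970.


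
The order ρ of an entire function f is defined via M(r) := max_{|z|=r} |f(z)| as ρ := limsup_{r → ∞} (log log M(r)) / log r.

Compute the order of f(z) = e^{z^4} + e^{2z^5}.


Each summand is entire of order 4 and 5 respectively (as in the single-exponential case). The order of a sum is at most the max of the orders, so ρ ≤ 5. For the lower bound: on |z|=r choose arg z so that 2z^5 is real positive; then |e^{2z^5}| = e^{2r^5} while |e^{1z^4}| ≤ e^{1r^4} = o(e^{2r^5}). So |f| ≥ e^{2r^5}(1 − o(1)) and ρ ≥ 5. Hence ρ = max(4, 5) = 5.
Therefore ρ = 5.

Order ρ = 5.


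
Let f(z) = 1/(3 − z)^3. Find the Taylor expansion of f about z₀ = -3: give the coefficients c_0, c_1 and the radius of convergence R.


Let w = z − z₀, so z = z₀ + w.
Then 3 − z = 3 − (z₀ + w) = (3 − z₀) − w = 6 − w.
f(z) = 1/(6 − w)^3 = (1/(6)^3) · (1 − w/(6))^{−3}.
By the binomial series (1−u)^{−3} = Σ_{n≥0} C(n+2, 2) u^n for |u|<1, with u = w/(6):
  c_n = C(n+2, 2) / (6)^(n+3).
  c_0 = 1/(6)^3 = 1/216.
  c_1 = 3/(6)^4 = 1/432.
The series is valid for |w/d| < 1, i.e. |z − z₀| < |d|.
Radius of convergence: R = |3 − z₀| = |6| = 6 (distance from z₀ to the singularity z = 3).

c_0 = 1/216, c_1 = 1/432; R = 6.


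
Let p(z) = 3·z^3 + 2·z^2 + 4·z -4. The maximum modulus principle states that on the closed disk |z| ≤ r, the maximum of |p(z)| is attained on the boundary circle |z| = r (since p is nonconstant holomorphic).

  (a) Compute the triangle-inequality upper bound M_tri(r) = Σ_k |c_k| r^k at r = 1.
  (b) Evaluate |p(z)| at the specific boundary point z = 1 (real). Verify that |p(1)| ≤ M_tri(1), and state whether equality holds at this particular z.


Coefficients: c_0 = -4, c_1 = 4, c_2 = 2, c_3 = 3. Radius r = 1.
Part (a). Triangle bound: M_tri(r) = Σ_k |c_k| r^k
  = |-4|·1^0 + |4|·1^1 + |2|·1^2 + |3|·1^3
  = 4 + 4 + 2 + 3 = 13.
This bounds M(r) := max_{|z|=r} |p(z)| from above; equality holds iff all terms c_k z^k can be made to align in phase at a single z on |z|=r.
Part (b). At z = 1 (real, on the circle |z| = r):
  p(1) = (-4)·1^0 + (4)·1^1 + (2)·1^2 + (3)·1^3 = 5.
  |p(1)| = 5.
Check: |p(1)| = 5 ≤ 13 = M_tri(1). ✓ Equality does not hold at z = 1 (the coefficients have mixed signs, so the terms do not all align in phase there).

M_tri(1) = 13; |p(1)| = 5; equality at z=1: no.


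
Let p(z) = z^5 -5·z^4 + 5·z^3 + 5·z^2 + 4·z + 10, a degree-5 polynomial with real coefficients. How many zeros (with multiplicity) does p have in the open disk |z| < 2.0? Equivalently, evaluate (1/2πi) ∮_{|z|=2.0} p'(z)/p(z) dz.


The zeros of p are: (3 + 1i), (3 - 1i), (0 + 1i), (0 - 1i), -1.
Their magnitudes are: 3.162, 3.162, 1, 1, 1.
Zeros with |z| < R = 2.0: (0 + 1i), (0 - 1i), -1.
Count = 3.
By the argument principle, (1/2πi) ∮_{|z|=R} p'(z)/p(z) dz equals exactly this count.

Number of zeros inside |z| < 2.0: 3.


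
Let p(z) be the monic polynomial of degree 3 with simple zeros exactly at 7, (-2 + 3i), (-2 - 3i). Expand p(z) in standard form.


The polynomial is p(z) = ∏_{α ∈ S} (z − α), where S = {7, (-2 + 3i), (-2 - 3i)}.
Expanding the product yields: p(z) = z^3 -3·z^2 -15·z -91.
Note conjugate pairs combine to real quadratics: (z − (-2+3i))(z − (-2−3i)) = z² + 4z + 13.
The resulting polynomial has degree 3 and real coefficients as required.

p(z) = z^3 -3·z^2 -15·z -91.


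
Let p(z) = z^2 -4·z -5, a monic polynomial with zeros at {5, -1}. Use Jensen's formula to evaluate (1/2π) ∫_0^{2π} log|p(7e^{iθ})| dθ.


Zeros: -1, 5; r = 7.
Inside |z| < r: -1, 5. Outside (|z| ≥ r): ∅.
p(0) = -5, so log|p(0)| = log(5) = 1.6094.
Apply Jensen: I(r) = log|p(0)| + Σ_k log(r/|z_k|), summed over zeros inside |z| < r.
  log(r/|z_k|) for z_k = 5: log(7/5) = 0.3365
  log(r/|z_k|) for z_k = -1: log(7/1) = 1.9459
Sum over inside zeros: 2.2824.
I(r) = log|p(0)| + (inside sum) = 1.6094 + 2.2824 = 3.8918.
Closed form (all zeros inside, monic): I(r) = n·log(r) = 2·log(7) = 3.8918. ✓

I(r) ≈ 3.8918.


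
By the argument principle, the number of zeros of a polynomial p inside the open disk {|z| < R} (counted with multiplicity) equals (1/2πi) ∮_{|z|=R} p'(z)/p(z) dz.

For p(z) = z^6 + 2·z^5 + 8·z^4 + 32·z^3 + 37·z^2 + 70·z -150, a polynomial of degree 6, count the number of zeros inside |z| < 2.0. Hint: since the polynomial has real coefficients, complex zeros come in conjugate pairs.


The zeros of p are: (-1 + 2i), (-1 - 2i), 1, -3, (1 + 3i), (1 - 3i).
Their magnitudes are: 2.236, 2.236, 1, 3, 3.162, 3.162.
Zeros with |z| < R = 2.0: 1.
Count = 1.
By the argument principle, (1/2πi) ∮_{|z|=R} p'(z)/p(z) dz equals exactly this count.

Number of zeros inside |z| < 2.0: 1.


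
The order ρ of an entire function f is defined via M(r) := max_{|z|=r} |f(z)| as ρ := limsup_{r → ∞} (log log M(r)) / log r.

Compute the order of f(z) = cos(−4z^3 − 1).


Write cos(w) = (e^{iw} ± e^{−iw})/(2 or 2i), so |cos(w)| ≤ e^{|w|}. With w = −4z^3 − 1, |w| ≤ 4r^3 + 1 on |z|=r, giving M(r) ≤ e^{4r^3 + 1} and ρ ≤ 3. For the lower bound, choose z on |z|=r with -4z^3 purely imaginary of modulus 4r^3; then |cos(−4z^3 − 1)| grows like e^{4r^3}/2, so ρ ≥ 3. Hence ρ = 3.
Therefore ρ = 3.

Order ρ = 3.


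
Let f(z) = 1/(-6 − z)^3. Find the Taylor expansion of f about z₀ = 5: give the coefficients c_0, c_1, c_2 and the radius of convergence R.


Let w = z − z₀, so z = z₀ + w.
Then -6 − z = -6 − (z₀ + w) = (-6 − z₀) − w = -11 − w.
f(z) = 1/(-11 − w)^3 = (1/(-11)^3) · (1 − w/(-11))^{−3}.
By the binomial series (1−u)^{−3} = Σ_{n≥0} C(n+2, 2) u^n for |u|<1, with u = w/(-11):
  c_n = C(n+2, 2) / (-11)^(n+3).
  c_0 = 1/(-11)^3 = -1/1331.
  c_1 = 3/(-11)^4 = 3/14641.
  c_2 = 6/(-11)^5 = -6/161051.
The series is valid for |w/d| < 1, i.e. |z − z₀| < |d|.
Radius of convergence: R = |-6 − z₀| = |-11| = 11 (distance from z₀ to the singularity z = -6).

c_0 = -1/1331, c_1 = 3/14641, c_2 = -6/161051; R = 11.


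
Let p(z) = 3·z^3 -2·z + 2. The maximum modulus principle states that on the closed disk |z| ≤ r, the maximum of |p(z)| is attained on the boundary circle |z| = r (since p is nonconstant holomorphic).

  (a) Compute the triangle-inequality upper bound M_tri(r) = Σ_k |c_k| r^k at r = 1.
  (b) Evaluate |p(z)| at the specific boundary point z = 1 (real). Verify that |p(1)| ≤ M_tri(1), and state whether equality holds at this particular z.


Coefficients: c_0 = 2, c_1 = -2, c_2 = 0, c_3 = 3. Radius r = 1.
Part (a). Triangle bound: M_tri(r) = Σ_k |c_k| r^k
  = |2|·1^0 + |-2|·1^1 + |0|·1^2 + |3|·1^3
  = 2 + 2 + 0 + 3 = 7.
This bounds M(r) := max_{|z|=r} |p(z)| from above; equality holds iff all terms c_k z^k can be made to align in phase at a single z on |z|=r.
Part (b). At z = 1 (real, on the circle |z| = r):
  p(1) = (2)·1^0 + (-2)·1^1 + (0)·1^2 + (3)·1^3 = 3.
  |p(1)| = 3.
Check: |p(1)| = 3 ≤ 7 = M_tri(1). ✓ Equality does not hold at z = 1 (the coefficients have mixed signs, so the terms do not all align in phase there).

M_tri(1) = 7; |p(1)| = 3; equality at z=1: no.


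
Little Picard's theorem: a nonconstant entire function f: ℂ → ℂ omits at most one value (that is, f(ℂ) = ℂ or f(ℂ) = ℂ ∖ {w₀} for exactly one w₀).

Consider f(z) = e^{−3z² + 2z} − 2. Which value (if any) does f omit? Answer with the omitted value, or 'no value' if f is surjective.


Little Picard bounds the complement of f(ℂ) to at most one point.
The exponent g(z) = −3z² + 2z is a nonconstant polynomial, hence surjective onto ℂ. So e^{g(z)} takes every value in {e^w : w ∈ ℂ} = ℂ ∖ {0}. Adding -2 shifts the range to ℂ ∖ {-2}. f omits exactly -2.

Omitted value: -2.


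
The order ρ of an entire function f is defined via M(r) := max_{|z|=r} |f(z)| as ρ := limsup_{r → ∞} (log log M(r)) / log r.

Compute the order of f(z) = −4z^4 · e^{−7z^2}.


M(r) = max_{|z|=r} |-4|·|z|^4·|e^{−7z^2}| = 4·r^4 · e^{7r^2} (the factors attain their maxima compatibly on |z|=r). Then log M(r) = log 4 + 4·log r + 7r^2, dominated by the last term, so log log M(r) ~ 2·log r. The polynomial factor -4z^4 contributes only a log r term and does not affect the order. ρ = 2.
Therefore ρ = 2.

Order ρ = 2.


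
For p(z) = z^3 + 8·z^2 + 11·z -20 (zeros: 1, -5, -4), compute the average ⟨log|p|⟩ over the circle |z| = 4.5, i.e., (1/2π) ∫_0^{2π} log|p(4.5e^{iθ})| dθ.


Zeros: -5, -4, 1; r = 4.5.
Inside |z| < r: -4, 1. Outside (|z| ≥ r): -5.
p(0) = -20, so log|p(0)| = log(20) = 2.9957.
Apply Jensen: I(r) = log|p(0)| + Σ_k log(r/|z_k|), summed over zeros inside |z| < r.
  log(r/|z_k|) for z_k = 1: log(4.5/1) = 1.5041
  log(r/|z_k|) for z_k = -4: log(4.5/4) = 0.1178
  Outside zeros (-5) contribute nothing to the Jensen sum.
Sum over inside zeros: 1.6219.
I(r) = log|p(0)| + (inside sum) = 2.9957 + 1.6219 = 4.6176.
Note: since some zeros are outside |z| ≤ r, the simplified n·log(r) form does NOT apply — only the inside zeros contribute.

I(r) ≈ 4.6176.


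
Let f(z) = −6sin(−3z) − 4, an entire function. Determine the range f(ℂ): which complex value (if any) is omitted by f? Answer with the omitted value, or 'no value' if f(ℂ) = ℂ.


Little Picard bounds the complement of f(ℂ) to at most one point.
sin is entire and surjective onto ℂ: for every w ∈ ℂ, sin(ζ) = w has a solution ζ ∈ ℂ (e.g., via the complex inverse arcsin). With ζ = −3z this gives z = ζ/(-3). Then -6·sin(−3z) takes every value in -6·ℂ = ℂ, and adding -4 is a bijection of ℂ. So f is surjective and omits no value. (Note: only on the real line is sin bounded by [−1, 1].)

Omitted value: no value.


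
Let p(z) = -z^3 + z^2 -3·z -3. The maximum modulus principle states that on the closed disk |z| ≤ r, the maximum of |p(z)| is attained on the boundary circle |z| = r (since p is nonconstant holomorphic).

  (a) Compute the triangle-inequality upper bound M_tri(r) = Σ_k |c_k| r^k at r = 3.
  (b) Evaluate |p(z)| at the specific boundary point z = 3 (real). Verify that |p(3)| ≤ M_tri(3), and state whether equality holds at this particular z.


Coefficients: c_0 = -3, c_1 = -3, c_2 = 1, c_3 = -1. Radius r = 3.
Part (a). Triangle bound: M_tri(r) = Σ_k |c_k| r^k
  = |-3|·3^0 + |-3|·3^1 + |1|·3^2 + |-1|·3^3
  = 3 + 9 + 9 + 27 = 48.
This bounds M(r) := max_{|z|=r} |p(z)| from above; equality holds iff all terms c_k z^k can be made to align in phase at a single z on |z|=r.
Part (b). At z = 3 (real, on the circle |z| = r):
  p(3) = (-3)·3^0 + (-3)·3^1 + (1)·3^2 + (-1)·3^3 = -30.
  |p(3)| = 30.
Check: |p(3)| = 30 ≤ 48 = M_tri(3). ✓ Equality does not hold at z = 3 (the coefficients have mixed signs, so the terms do not all align in phase there).

M_tri(3) = 48; |p(3)| = 30; equality at z=3: no.


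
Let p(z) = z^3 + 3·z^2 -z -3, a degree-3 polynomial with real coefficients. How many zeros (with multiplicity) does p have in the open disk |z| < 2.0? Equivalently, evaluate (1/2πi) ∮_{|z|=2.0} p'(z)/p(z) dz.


The zeros of p are: -1, 1, -3.
Their magnitudes are: 1, 1, 3.
Zeros with |z| < R = 2.0: -1, 1.
Count = 2.
By the argument principle, (1/2πi) ∮_{|z|=R} p'(z)/p(z) dz equals exactly this count.

Number of zeros inside |z| < 2.0: 2.


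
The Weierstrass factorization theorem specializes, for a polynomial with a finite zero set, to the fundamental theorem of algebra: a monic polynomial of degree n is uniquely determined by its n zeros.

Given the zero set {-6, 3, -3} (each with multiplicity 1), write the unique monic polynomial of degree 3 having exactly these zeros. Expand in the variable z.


The polynomial is p(z) = ∏_{α ∈ S} (z − α), where S = {-6, 3, -3}.
Expanding the product yields: p(z) = z^3 + 6·z^2 -9·z -54.
The resulting polynomial has degree 3 and real coefficients as required.

p(z) = z^3 + 6·z^2 -9·z -54.


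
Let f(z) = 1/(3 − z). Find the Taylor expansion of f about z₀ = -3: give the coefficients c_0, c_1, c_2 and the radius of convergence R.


Let w = z − z₀, so z = z₀ + w.
Then 3 − z = 3 − (z₀ + w) = (3 − z₀) − w = 6 − w.
f(z) = 1/(6 − w) = (1/(6)) · 1/(1 − w/(6)) = Σ_{n≥0} w^n / (6)^(n+1).
So c_n = 1/(6)^(n+1):
  c_0 = 1/(6)^1 = 1/6.
  c_1 = 1/(6)^2 = 1/36.
  c_2 = 1/(6)^3 = 1/216.
The series is valid for |w/d| < 1, i.e. |z − z₀| < |d|.
Radius of convergence: R = |3 − z₀| = |6| = 6 (distance from z₀ to the singularity z = 3).

c_0 = 1/6, c_1 = 1/36, c_2 = 1/216; R = 6.


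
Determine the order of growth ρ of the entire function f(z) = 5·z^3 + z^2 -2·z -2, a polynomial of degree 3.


|f(z)| ≤ Σ|c_k|·r^k = O(r^3) as r → ∞. Polynomial growth is O(e^{r^ε}) for every ε > 0 (since r^3/e^{r^ε} → 0), so ρ ≤ ε for all ε > 0, i.e. ρ = 0. Every nonconstant polynomial has order 0.
Therefore ρ = 0.

Order ρ = 0.


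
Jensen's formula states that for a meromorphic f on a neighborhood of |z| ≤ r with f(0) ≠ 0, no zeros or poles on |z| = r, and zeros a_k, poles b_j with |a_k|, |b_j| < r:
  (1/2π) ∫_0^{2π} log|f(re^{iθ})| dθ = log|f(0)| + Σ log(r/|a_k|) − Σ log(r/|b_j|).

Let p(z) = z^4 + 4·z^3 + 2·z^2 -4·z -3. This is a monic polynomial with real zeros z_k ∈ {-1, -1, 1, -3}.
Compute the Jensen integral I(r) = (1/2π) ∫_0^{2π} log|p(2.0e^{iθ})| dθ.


Zeros: -3, -1, -1, 1; r = 2.0.
Inside |z| < r: -1, -1, 1. Outside (|z| ≥ r): -3.
p(0) = -3, so log|p(0)| = log(3) = 1.0986.
Apply Jensen: I(r) = log|p(0)| + Σ_k log(r/|z_k|), summed over zeros inside |z| < r.
  log(r/|z_k|) for z_k = -1: log(2.0/1) = 0.6931
  log(r/|z_k|) for z_k = -1: log(2.0/1) = 0.6931
  log(r/|z_k|) for z_k = 1: log(2.0/1) = 0.6931
  Outside zeros (-3) contribute nothing to the Jensen sum.
Sum over inside zeros: 2.0794.
I(r) = log|p(0)| + (inside sum) = 1.0986 + 2.0794 = 3.1781.
Note: since some zeros are outside |z| ≤ r, the simplified n·log(r) form does NOT apply — only the inside zeros contribute.

I(r) ≈ 3.1781.


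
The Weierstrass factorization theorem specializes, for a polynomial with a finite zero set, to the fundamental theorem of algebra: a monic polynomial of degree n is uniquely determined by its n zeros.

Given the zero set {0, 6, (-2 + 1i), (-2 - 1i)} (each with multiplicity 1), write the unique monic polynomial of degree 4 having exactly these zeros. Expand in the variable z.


The polynomial is p(z) = ∏_{α ∈ S} (z − α), where S = {0, 6, (-2 + 1i), (-2 - 1i)}.
Expanding the product yields: p(z) = z^4 -2·z^3 -19·z^2 -30·z.
Note conjugate pairs combine to real quadratics: (z − (-2+1i))(z − (-2−1i)) = z² + 4z + 5.
The resulting polynomial has degree 4 and real coefficients as required.

p(z) = z^4 -2·z^3 -19·z^2 -30·z.
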